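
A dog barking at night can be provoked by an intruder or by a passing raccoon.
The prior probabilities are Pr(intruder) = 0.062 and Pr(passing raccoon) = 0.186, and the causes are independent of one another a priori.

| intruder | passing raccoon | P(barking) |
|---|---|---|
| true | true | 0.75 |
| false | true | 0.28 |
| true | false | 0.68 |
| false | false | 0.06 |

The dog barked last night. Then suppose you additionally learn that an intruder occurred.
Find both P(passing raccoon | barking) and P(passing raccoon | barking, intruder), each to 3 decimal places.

Sum P(barking|·) weighted by the priors over the 4 (intruder, passing raccoon) configurations:
  P(barking) = 0.06×0.938×0.814 + 0.28×0.938×0.186 + 0.68×0.062×0.814 + 0.75×0.062×0.186
        = 0.045812 + 0.048851 + 0.034318 + 0.008649 = 0.137630
Configurations with passing raccoon contribute 0.057500, so
  P(passing raccoon | barking) = 0.057500 / 0.137630 ≈ 0.418

With the extra evidence:
P(barking | intruder) = 0.68*0.814 + 0.75*0.186 = 0.553520 + 0.139500 = 0.693020
Of this, 0.139500 comes from 0.75*0.186 (the passing raccoon=true cases).
P(passing raccoon | barking, intruder) = 0.139500 / 0.693020 ≈ 0.201
Conditioning on intruder lowers the posterior on passing raccoon: the classic explaining-away effect in a common-effect structure.

P(passing raccoon | barking) ≈ 0.418; P(passing raccoon | barking, intruder) ≈ 0.201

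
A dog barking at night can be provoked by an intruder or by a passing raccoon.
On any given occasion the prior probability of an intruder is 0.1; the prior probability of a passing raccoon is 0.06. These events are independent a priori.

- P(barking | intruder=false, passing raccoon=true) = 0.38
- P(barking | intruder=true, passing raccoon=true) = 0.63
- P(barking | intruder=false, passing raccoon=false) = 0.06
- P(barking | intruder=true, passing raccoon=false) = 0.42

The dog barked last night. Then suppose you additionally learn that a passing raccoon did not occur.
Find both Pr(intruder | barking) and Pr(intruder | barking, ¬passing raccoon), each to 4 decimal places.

P(barking) = 0.06×0.9×0.94 + 0.38×0.9×0.06 + 0.42×0.1×0.94 + 0.63×0.1×0.06 = 0.050760 + 0.020520 + 0.039480 + 0.003780 = 0.114540
Restricting to configurations with intruder present: 0.039480 + 0.003780 = 0.043260.
P(intruder | barking) = 0.043260 / 0.114540 ≈ 0.3777

With the extra evidence:
Enumerate both values of intruder and weight by the priors:
  P(barking | ¬passing raccoon) = 0.06·0.9 + 0.42·0.1
        = 0.054000 + 0.042000 = 0.096000
The terms with intruder present sum to 0.042000, so
  P(intruder | barking, ¬passing raccoon) = 0.042000 / 0.096000 ≈ 0.4375
With passing raccoon excluded, intruder must carry more of the explanatory weight for the barking.

Pr(intruder | barking) ≈ 0.3777; Pr(intruder | barking, ¬passing raccoon) ≈ 0.4375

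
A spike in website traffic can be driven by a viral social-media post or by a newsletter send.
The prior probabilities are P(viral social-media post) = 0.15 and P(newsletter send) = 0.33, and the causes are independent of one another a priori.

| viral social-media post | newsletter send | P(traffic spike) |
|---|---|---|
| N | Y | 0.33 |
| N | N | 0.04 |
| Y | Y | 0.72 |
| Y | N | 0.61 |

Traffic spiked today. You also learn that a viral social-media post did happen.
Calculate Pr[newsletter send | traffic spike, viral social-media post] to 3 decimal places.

Weight on newsletter send=true, given the evidence: 0.72×0.33 = 0.237600
The normalizing constant is 0.61×0.67 + 0.72×0.33 = 0.646300
P(newsletter send | traffic spike, viral social-media post) = 0.237600/0.646300 ≈ 0.368

Pr[newsletter send | traffic spike, viral social-media post] ≈ 0.368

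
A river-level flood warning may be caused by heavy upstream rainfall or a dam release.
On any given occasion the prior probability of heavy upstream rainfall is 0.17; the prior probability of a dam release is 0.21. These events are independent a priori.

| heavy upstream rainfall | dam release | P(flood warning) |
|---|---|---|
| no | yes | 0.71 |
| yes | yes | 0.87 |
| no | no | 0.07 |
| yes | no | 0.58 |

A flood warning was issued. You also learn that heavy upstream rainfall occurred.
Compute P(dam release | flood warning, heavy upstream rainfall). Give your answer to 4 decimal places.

P(dam release | flood warning, heavy upstream rainfall) ≈ 0.2851

P(flood warning | heavy upstream rainfall) = 0.58·0.79 + 0.87·0.21 = 0.458200 + 0.182700 = 0.640900
Restricting to configurations with dam release present: 0.87·0.21 = 0.182700.
So P(dam release | flood warning, heavy upstream rainfall) = 0.182700/0.640900 ≈ 0.2851.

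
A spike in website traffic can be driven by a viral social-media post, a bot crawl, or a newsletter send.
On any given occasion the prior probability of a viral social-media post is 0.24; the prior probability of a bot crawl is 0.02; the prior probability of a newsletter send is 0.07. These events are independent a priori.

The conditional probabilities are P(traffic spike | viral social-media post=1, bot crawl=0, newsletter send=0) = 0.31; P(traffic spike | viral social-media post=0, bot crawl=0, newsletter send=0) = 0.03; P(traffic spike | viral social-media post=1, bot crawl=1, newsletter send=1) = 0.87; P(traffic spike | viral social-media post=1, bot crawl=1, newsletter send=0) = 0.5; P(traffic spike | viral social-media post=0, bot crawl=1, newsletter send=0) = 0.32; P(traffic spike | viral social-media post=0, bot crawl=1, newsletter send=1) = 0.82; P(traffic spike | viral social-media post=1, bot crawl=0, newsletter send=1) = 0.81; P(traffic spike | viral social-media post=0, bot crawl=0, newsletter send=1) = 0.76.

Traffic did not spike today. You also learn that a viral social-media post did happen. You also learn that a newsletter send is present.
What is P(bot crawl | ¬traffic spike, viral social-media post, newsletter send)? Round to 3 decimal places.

Numerator (weight on configurations with bot crawl): 0.13·0.02 = 0.002600
The normalizing constant is 0.19·0.98 + 0.13·0.02 = 0.188800
Posterior = 0.002600 / 0.188800 ≈ 0.014

P(bot crawl | ¬traffic spike, viral social-media post, newsletter send) ≈ 0.014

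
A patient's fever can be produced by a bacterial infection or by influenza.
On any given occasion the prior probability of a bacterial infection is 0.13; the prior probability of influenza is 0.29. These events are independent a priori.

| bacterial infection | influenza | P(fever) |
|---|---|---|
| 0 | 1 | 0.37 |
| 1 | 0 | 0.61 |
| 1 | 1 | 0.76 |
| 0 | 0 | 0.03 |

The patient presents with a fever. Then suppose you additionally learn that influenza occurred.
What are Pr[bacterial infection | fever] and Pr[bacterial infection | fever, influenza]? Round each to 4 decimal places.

Pr[bacterial infection | fever] ≈ 0.4316; Pr[bacterial infection | fever, influenza] ≈ 0.2348

Weight on bacterial infection=true, given the evidence: 0.056303 + 0.028652 = 0.084955
Denominator P(fever): 0.03*0.87*0.71 + 0.37*0.87*0.29 + 0.61*0.13*0.71 + 0.76*0.13*0.29 = 0.196837
Posterior = 0.084955 / 0.196837 ≈ 0.4316

With the extra evidence:
P(fever | influenza) = 0.37·0.87 + 0.76·0.13 = 0.321900 + 0.098800 = 0.420700
The bacterial infection-present share is 0.76·0.13 = 0.098800.
P(bacterial infection | fever, influenza) = 0.098800 / 0.420700 ≈ 0.2348
— influenza explains away the evidence for bacterial infection.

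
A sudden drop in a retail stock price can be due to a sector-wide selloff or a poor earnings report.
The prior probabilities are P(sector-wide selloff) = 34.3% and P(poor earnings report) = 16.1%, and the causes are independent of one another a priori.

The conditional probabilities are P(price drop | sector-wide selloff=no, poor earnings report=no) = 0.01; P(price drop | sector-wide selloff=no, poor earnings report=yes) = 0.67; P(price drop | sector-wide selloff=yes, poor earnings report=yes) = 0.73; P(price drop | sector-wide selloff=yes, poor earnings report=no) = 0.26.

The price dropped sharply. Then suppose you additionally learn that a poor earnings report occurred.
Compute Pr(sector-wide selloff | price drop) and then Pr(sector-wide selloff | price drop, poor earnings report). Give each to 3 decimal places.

Pr(sector-wide selloff | price drop) ≈ 0.601; Pr(sector-wide selloff | price drop, poor earnings report) ≈ 0.363

By total probability over the 4 (sector-wide selloff, poor earnings report) configurations:
  P(price drop) = 0.01×0.657×0.839 + 0.67×0.657×0.161 + 0.26×0.343×0.839 + 0.73×0.343×0.161
        = 0.005512 + 0.070871 + 0.074822 + 0.040313 = 0.191518
The terms with sector-wide selloff present sum to 0.115135, so
  P(sector-wide selloff | price drop) = 0.115135 / 0.191518 ≈ 0.601

With the extra evidence:
P(price drop | poor earnings report) = 0.67·0.657 + 0.73·0.343 = 0.440190 + 0.250390 = 0.690580
Of this, 0.250390 comes from 0.73·0.343 (the sector-wide selloff=true cases).
P(sector-wide selloff | price drop, poor earnings report) = 0.250390 / 0.690580 ≈ 0.363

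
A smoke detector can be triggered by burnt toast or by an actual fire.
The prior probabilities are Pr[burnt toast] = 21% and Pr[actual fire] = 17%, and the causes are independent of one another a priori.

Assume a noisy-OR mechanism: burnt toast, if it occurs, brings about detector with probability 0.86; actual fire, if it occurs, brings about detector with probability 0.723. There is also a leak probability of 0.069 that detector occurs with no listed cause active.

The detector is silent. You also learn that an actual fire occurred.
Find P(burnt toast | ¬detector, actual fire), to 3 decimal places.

Under noisy-OR, P(detector | causes) = 1 − (1−0.069)·∏(1−qᵢ) over the active causes.
Enumerate both values of burnt toast and weight by the priors:
  P(¬detector | actual fire) = 0.257887×0.79 + 0.036104×0.21
        = 0.203731 + 0.007582 = 0.211313
Configurations with burnt toast contribute 0.007582, so
  P(burnt toast | ¬detector, actual fire) = 0.007582 / 0.211313 ≈ 0.036

P(burnt toast | ¬detector, actual fire) ≈ 0.036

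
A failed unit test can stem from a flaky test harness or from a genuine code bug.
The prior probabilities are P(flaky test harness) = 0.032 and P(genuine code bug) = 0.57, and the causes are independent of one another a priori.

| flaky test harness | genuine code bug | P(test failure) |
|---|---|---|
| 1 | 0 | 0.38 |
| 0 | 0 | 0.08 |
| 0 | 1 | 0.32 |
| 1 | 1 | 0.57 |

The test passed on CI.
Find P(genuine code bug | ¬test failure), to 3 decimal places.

P(genuine code bug | ¬test failure) ≈ 0.495

By total probability over the 4 (flaky test harness, genuine code bug) configurations:
  P(¬test failure) = 0.92*0.968*0.43 + 0.68*0.968*0.57 + 0.62*0.032*0.43 + 0.43*0.032*0.57
        = 0.382941 + 0.375197 + 0.008531 + 0.007843 = 0.774512
Keeping only the genuine code bug-present terms gives 0.383040, so
  P(genuine code bug | ¬test failure) = 0.383040 / 0.774512 ≈ 0.495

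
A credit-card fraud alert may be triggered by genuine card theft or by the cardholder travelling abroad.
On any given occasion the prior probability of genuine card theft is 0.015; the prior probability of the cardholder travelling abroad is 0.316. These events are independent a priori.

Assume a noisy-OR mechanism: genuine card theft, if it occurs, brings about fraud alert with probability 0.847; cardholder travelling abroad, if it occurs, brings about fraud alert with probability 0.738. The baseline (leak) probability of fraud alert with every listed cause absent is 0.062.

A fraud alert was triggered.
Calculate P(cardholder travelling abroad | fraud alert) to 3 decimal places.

Under noisy-OR, P(fraud alert | causes) = 1 − (1−0.062)·∏(1−qᵢ) over the active causes.
Numerator (weight on configurations with cardholder travelling abroad): 0.234766 + 0.004562 = 0.239328
The normalizing constant is 0.062·0.985·0.684 + 0.754244·0.985·0.316 + 0.856486·0.015·0.684 + 0.962399·0.015·0.316 = 0.289888
P(cardholder travelling abroad | fraud alert) = 0.239328/0.289888 ≈ 0.826

P(cardholder travelling abroad | fraud alert) ≈ 0.826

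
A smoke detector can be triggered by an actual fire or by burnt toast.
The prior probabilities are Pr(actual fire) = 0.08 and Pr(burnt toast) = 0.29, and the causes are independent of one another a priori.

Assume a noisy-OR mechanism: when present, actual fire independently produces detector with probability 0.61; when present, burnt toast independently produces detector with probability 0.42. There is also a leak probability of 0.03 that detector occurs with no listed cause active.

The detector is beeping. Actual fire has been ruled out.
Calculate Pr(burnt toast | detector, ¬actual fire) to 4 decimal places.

Pr(burnt toast | detector, ¬actual fire) ≈ 0.8562

Under noisy-OR, P(detector | causes) = 1 − (1−0.03)·∏(1−qᵢ) over the active causes.
Sum P(detector|·) weighted by the priors over both values of burnt toast:
  P(detector | ¬actual fire) = 0.03×0.71 + 0.4374×0.29
        = 0.021300 + 0.126846 = 0.148146
The terms with burnt toast present sum to 0.126846, so
  P(burnt toast | detector, ¬actual fire) = 0.126846 / 0.148146 ≈ 0.8562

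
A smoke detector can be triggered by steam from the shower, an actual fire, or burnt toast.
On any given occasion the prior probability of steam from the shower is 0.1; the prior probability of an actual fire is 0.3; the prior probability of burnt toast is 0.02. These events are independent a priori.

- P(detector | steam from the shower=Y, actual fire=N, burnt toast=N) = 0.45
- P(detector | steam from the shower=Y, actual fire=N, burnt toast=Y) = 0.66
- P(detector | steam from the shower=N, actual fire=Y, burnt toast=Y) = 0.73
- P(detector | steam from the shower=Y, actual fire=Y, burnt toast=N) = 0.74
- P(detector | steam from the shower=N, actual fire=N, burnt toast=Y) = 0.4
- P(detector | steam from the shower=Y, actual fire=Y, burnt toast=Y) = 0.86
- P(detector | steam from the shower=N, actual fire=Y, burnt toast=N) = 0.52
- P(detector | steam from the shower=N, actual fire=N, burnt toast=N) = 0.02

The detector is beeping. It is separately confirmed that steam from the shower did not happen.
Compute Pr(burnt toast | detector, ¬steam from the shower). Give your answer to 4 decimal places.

By total probability over the 4 (actual fire, burnt toast) configurations:
  P(detector | ¬steam from the shower) = 0.02·0.7·0.98 + 0.4·0.7·0.02 + 0.52·0.3·0.98 + 0.73·0.3·0.02
        = 0.013720 + 0.005600 + 0.152880 + 0.004380 = 0.176580
The terms with burnt toast present sum to 0.009980, so
  P(burnt toast | detector, ¬steam from the shower) = 0.009980 / 0.176580 ≈ 0.0565

Pr(burnt toast | detector, ¬steam from the shower) ≈ 0.0565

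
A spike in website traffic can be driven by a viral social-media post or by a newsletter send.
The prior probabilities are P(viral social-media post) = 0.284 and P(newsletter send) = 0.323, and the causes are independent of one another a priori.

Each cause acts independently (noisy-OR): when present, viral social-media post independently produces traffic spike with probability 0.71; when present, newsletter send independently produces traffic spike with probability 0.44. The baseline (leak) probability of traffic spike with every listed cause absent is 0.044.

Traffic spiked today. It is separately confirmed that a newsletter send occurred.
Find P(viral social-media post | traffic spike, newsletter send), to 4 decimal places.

Under noisy-OR, P(traffic spike | causes) = 1 − (1−0.044)·∏(1−qᵢ) over the active causes.
By total probability over both values of viral social-media post:
  P(traffic spike | newsletter send) = 0.46464·0.716 + 0.844746·0.284
        = 0.332682 + 0.239908 = 0.572590
The terms with viral social-media post present sum to 0.239908, so
  P(viral social-media post | traffic spike, newsletter send) = 0.239908 / 0.572590 ≈ 0.4190

P(viral social-media post | traffic spike, newsletter send) ≈ 0.4190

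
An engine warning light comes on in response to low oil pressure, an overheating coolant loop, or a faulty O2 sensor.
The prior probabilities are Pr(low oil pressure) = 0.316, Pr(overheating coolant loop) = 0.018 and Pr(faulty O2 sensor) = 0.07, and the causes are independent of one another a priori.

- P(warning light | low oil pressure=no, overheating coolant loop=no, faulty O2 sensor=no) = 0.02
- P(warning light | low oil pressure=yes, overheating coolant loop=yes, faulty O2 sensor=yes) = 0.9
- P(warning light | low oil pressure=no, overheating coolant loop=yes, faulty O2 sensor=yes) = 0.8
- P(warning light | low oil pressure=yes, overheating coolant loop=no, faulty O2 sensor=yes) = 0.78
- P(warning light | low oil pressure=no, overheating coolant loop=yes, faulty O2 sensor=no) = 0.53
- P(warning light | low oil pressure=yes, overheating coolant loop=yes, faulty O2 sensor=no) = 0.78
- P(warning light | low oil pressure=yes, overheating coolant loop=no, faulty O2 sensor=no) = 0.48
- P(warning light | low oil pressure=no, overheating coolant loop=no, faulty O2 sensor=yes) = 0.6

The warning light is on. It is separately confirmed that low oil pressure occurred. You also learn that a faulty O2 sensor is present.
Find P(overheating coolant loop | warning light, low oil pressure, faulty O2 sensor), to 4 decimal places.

Weight on overheating coolant loop=true, given the evidence: 0.9×0.018 = 0.016200
Normalizer over all consistent configurations: 0.78×0.982 + 0.9×0.018 = 0.782160
P(overheating coolant loop | warning light, low oil pressure, faulty O2 sensor) = 0.016200/0.782160 ≈ 0.0207

P(overheating coolant loop | warning light, low oil pressure, faulty O2 sensor) ≈ 0.0207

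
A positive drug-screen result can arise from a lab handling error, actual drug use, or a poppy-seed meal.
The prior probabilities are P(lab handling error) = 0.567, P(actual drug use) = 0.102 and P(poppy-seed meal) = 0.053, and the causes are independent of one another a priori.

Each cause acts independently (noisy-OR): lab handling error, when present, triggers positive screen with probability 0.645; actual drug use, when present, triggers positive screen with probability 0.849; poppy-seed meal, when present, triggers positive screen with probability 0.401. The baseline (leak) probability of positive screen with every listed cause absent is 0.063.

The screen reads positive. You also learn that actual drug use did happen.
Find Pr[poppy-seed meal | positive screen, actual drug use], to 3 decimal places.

Pr[poppy-seed meal | positive screen, actual drug use] ≈ 0.055

Under noisy-OR, P(positive screen | causes) = 1 − (1−0.063)·∏(1−qᵢ) over the active causes.
P(positive screen | actual drug use) = 0.858513×0.433×0.947 + 0.915249×0.433×0.053 + 0.949772×0.567×0.947 + 0.969913×0.567×0.053 = 0.352034 + 0.021004 + 0.509979 + 0.029147 = 0.912164
The poppy-seed meal-present share is 0.021004 + 0.029147 = 0.050151.
Hence the posterior is 0.050151/0.912164 ≈ 0.055.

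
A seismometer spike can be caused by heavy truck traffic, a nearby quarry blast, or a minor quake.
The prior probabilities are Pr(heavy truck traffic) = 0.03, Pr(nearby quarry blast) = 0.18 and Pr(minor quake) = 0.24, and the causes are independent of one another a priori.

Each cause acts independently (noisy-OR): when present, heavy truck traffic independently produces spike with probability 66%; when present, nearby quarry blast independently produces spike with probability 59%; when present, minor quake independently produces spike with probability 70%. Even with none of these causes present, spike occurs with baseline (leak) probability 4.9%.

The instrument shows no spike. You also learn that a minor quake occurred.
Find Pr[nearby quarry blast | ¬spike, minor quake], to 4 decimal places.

Pr[nearby quarry blast | ¬spike, minor quake] ≈ 0.0826

Under noisy-OR, P(spike | causes) = 1 − (1−0.049)·∏(1−qᵢ) over the active causes.
Enumerate the 4 (heavy truck traffic, nearby quarry blast) configurations and weight by the priors:
  P(¬spike | minor quake) = 0.2853*0.97*0.82 + 0.116973*0.97*0.18 + 0.097002*0.03*0.82 + 0.039771*0.03*0.18
        = 0.226928 + 0.020423 + 0.002386 + 0.000215 = 0.249952
Keeping only the nearby quarry blast-present terms gives 0.020638, so
  P(nearby quarry blast | ¬spike, minor quake) = 0.020638 / 0.249952 ≈ 0.0826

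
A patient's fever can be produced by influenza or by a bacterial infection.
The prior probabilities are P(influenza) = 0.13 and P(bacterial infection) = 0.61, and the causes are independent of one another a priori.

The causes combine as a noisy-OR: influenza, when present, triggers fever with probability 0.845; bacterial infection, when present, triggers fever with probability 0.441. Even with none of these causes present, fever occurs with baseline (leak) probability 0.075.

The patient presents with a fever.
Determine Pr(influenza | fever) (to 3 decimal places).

Pr(influenza | fever) ≈ 0.292

Under noisy-OR, P(fever | causes) = 1 − (1−0.075)·∏(1−qᵢ) over the active causes.
By total probability over the 4 (influenza, bacterial infection) configurations:
  P(fever) = 0.075×0.87×0.39 + 0.482925×0.87×0.61 + 0.856625×0.13×0.39 + 0.919853×0.13×0.61
        = 0.025448 + 0.256288 + 0.043431 + 0.072944 = 0.398111
The terms with influenza present sum to 0.116375, so
  P(influenza | fever) = 0.116375 / 0.398111 ≈ 0.292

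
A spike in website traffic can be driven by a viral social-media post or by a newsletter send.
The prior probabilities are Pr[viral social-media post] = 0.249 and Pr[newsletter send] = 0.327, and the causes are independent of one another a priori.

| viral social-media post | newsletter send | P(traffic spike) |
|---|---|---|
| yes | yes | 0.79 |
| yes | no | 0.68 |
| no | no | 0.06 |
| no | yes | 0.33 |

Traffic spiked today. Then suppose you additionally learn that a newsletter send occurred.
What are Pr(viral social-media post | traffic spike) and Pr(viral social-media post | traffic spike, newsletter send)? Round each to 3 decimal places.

P(traffic spike) = 0.06·0.751·0.673 + 0.33·0.751·0.327 + 0.68·0.249·0.673 + 0.79·0.249·0.327 = 0.030325 + 0.081040 + 0.113952 + 0.064324 = 0.289641
Restricting to configurations with viral social-media post present: 0.113952 + 0.064324 = 0.178276.
Hence the posterior is 0.178276/0.289641 ≈ 0.616.

Now condition on the additional information:
P(traffic spike | newsletter send) = 0.33·0.751 + 0.79·0.249 = 0.247830 + 0.196710 = 0.444540
Of this, 0.196710 comes from 0.79·0.249 (the viral social-media post=true cases).
Hence the posterior is 0.196710/0.444540 ≈ 0.443.

Pr(viral social-media post | traffic spike) ≈ 0.616; Pr(viral social-media post | traffic spike, newsletter send) ≈ 0.443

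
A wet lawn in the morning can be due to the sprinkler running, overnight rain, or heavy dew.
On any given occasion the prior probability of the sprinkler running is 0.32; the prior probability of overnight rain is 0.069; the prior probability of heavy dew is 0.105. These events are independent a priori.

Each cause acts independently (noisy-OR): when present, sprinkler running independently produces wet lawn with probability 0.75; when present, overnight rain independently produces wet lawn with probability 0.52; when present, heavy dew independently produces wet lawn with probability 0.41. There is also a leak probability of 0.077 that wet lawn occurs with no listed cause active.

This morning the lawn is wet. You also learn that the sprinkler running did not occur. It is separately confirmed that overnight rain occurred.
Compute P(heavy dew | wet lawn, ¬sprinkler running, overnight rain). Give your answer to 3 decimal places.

P(heavy dew | wet lawn, ¬sprinkler running, overnight rain) ≈ 0.135

Under noisy-OR, P(wet lawn | causes) = 1 − (1−0.077)·∏(1−qᵢ) over the active causes.
Weight on heavy dew=true, given the evidence: 0.738606·0.105 = 0.077554
The normalizing constant is 0.55696·0.895 + 0.738606·0.105 = 0.576033
P(heavy dew | wet lawn, ¬sprinkler running, overnight rain) = 0.077554/0.576033 ≈ 0.135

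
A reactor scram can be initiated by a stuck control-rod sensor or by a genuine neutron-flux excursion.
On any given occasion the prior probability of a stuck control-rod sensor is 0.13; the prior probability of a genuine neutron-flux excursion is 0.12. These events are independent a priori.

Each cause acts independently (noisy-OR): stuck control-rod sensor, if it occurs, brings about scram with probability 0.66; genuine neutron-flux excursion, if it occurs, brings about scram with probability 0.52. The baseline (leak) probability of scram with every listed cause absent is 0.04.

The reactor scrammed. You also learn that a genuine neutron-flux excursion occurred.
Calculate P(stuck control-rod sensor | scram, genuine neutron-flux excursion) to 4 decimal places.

P(stuck control-rod sensor | scram, genuine neutron-flux excursion) ≈ 0.1894

Under noisy-OR, P(scram | causes) = 1 − (1−0.04)·∏(1−qᵢ) over the active causes.
Enumerate both values of stuck control-rod sensor and weight by the priors:
  P(scram | genuine neutron-flux excursion) = 0.5392·0.87 + 0.843328·0.13
        = 0.469104 + 0.109633 = 0.578737
The terms with stuck control-rod sensor present sum to 0.109633, so
  P(stuck control-rod sensor | scram, genuine neutron-flux excursion) = 0.109633 / 0.578737 ≈ 0.1894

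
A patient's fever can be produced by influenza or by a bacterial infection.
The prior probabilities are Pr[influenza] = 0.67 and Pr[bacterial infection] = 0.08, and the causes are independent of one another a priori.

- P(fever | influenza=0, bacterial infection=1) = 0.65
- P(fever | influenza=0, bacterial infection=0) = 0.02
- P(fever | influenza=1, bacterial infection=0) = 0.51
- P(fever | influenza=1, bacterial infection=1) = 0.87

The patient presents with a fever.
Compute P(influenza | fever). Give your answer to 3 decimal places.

P(influenza | fever) ≈ 0.940

P(fever) = 0.02*0.33*0.92 + 0.65*0.33*0.08 + 0.51*0.67*0.92 + 0.87*0.67*0.08 = 0.006072 + 0.017160 + 0.314364 + 0.046632 = 0.384228
Of this, 0.360996 comes from 0.314364 + 0.046632 (the influenza=true cases).
So P(influenza | fever) = 0.360996/0.384228 ≈ 0.940.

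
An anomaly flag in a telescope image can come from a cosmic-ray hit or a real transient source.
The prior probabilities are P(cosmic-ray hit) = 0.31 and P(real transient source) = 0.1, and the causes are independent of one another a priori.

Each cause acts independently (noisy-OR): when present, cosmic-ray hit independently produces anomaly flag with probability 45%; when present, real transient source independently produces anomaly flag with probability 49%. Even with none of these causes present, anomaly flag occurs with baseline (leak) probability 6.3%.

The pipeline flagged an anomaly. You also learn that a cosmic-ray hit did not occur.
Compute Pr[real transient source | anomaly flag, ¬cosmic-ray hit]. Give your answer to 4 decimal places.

Pr[real transient source | anomaly flag, ¬cosmic-ray hit] ≈ 0.4794

Under noisy-OR, P(anomaly flag | causes) = 1 − (1−0.063)·∏(1−qᵢ) over the active causes.
P(anomaly flag | ¬cosmic-ray hit) = 0.063·0.9 + 0.52213·0.1 = 0.056700 + 0.052213 = 0.108913
Of this, 0.052213 comes from 0.52213·0.1 (the real transient source=true cases).
Hence the posterior is 0.052213/0.108913 ≈ 0.4794.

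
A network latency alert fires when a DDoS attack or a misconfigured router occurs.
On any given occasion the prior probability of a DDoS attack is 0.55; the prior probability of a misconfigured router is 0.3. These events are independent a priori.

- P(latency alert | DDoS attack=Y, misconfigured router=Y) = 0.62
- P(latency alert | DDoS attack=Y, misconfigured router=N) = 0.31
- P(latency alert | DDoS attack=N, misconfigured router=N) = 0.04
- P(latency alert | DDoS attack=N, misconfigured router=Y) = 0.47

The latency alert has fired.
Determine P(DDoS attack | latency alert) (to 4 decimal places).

P(DDoS attack | latency alert) ≈ 0.7445

Enumerate the 4 (DDoS attack, misconfigured router) configurations and weight by the priors:
  P(latency alert) = 0.04*0.45*0.7 + 0.47*0.45*0.3 + 0.31*0.55*0.7 + 0.62*0.55*0.3
        = 0.012600 + 0.063450 + 0.119350 + 0.102300 = 0.297700
Keeping only the DDoS attack-present terms gives 0.221650, so
  P(DDoS attack | latency alert) = 0.221650 / 0.297700 ≈ 0.7445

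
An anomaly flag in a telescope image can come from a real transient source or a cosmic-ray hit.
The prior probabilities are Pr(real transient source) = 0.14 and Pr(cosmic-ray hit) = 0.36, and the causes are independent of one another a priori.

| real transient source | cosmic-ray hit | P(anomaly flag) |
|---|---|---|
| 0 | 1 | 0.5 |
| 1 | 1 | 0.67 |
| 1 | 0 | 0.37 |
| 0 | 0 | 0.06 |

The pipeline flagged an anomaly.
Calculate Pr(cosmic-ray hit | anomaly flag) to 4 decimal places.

Weight on cosmic-ray hit=true, given the evidence: 0.154800 + 0.033768 = 0.188568
The normalizing constant is 0.06*0.86*0.64 + 0.5*0.86*0.36 + 0.37*0.14*0.64 + 0.67*0.14*0.36 = 0.254744
P(cosmic-ray hit | anomaly flag) = 0.188568/0.254744 ≈ 0.7402

Pr(cosmic-ray hit | anomaly flag) ≈ 0.7402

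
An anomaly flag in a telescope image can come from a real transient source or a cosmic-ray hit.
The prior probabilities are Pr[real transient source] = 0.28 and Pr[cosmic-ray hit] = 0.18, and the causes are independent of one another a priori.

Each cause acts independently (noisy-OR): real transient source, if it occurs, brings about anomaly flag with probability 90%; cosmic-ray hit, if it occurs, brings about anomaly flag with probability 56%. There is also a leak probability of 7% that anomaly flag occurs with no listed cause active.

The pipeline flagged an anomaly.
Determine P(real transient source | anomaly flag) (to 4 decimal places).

Under noisy-OR, P(anomaly flag | causes) = 1 − (1−0.07)·∏(1−qᵢ) over the active causes.
For the numerator, keep only real transient source=true terms: 0.208247 + 0.048338 = 0.256585
Denominator P(anomaly flag): 0.07×0.72×0.82 + 0.5908×0.72×0.18 + 0.907×0.28×0.82 + 0.95908×0.28×0.18 = 0.374481
P(real transient source | anomaly flag) = 0.256585/0.374481 ≈ 0.6852

P(real transient source | anomaly flag) ≈ 0.6852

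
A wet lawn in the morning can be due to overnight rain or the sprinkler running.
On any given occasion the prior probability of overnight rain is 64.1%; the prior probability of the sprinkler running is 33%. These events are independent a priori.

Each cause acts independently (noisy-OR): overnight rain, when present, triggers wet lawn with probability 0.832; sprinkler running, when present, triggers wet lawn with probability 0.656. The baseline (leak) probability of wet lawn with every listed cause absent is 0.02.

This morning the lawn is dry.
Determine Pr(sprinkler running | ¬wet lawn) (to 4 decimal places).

Pr(sprinkler running | ¬wet lawn) ≈ 0.1449

Under noisy-OR, P(wet lawn | causes) = 1 − (1−0.02)·∏(1−qᵢ) over the active causes.
P(¬wet lawn) = 0.98×0.359×0.67 + 0.33712×0.359×0.33 + 0.16464×0.641×0.67 + 0.056636×0.641×0.33 = 0.235719 + 0.039939 + 0.070708 + 0.011980 = 0.358346
Restricting to configurations with sprinkler running present: 0.039939 + 0.011980 = 0.051919.
So P(sprinkler running | ¬wet lawn) = 0.051919/0.358346 ≈ 0.1449.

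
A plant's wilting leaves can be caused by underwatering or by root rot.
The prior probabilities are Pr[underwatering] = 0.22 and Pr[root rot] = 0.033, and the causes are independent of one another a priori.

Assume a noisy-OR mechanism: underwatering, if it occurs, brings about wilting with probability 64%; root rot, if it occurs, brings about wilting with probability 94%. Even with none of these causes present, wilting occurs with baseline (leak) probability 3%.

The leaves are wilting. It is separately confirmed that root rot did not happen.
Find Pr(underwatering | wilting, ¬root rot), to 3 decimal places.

Under noisy-OR, P(wilting | causes) = 1 − (1−0.03)·∏(1−qᵢ) over the active causes.
Enumerate both values of underwatering and weight by the priors:
  P(wilting | ¬root rot) = 0.03*0.78 + 0.6508*0.22
        = 0.023400 + 0.143176 = 0.166576
Keeping only the underwatering-present terms gives 0.143176, so
  P(underwatering | wilting, ¬root rot) = 0.143176 / 0.166576 ≈ 0.860

Pr(underwatering | wilting, ¬root rot) ≈ 0.860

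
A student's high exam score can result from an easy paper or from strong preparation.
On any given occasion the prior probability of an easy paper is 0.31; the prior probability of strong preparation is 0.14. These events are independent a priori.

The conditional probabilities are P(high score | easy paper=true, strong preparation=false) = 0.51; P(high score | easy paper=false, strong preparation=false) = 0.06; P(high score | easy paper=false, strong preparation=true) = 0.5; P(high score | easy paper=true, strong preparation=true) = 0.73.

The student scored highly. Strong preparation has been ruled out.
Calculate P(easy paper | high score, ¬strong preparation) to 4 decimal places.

P(easy paper | high score, ¬strong preparation) ≈ 0.7925

P(high score | ¬strong preparation) = 0.06×0.69 + 0.51×0.31 = 0.041400 + 0.158100 = 0.199500
Of this, 0.158100 comes from 0.51×0.31 (the easy paper=true cases).
So P(easy paper | high score, ¬strong preparation) = 0.158100/0.199500 ≈ 0.7925.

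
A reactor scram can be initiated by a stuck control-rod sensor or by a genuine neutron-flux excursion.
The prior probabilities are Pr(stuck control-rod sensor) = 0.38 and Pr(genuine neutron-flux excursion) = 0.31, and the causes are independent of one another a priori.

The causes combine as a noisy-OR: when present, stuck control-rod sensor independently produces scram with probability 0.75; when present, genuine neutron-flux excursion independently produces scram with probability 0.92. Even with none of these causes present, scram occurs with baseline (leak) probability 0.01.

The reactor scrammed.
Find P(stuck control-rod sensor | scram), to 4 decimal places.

Under noisy-OR, P(scram | causes) = 1 − (1−0.01)·∏(1−qᵢ) over the active causes.
P(scram) = 0.01×0.62×0.69 + 0.9208×0.62×0.31 + 0.7525×0.38×0.69 + 0.9802×0.38×0.31 = 0.004278 + 0.176978 + 0.197305 + 0.115468 = 0.494029
Of this, 0.312773 comes from 0.197305 + 0.115468 (the stuck control-rod sensor=true cases).
So P(stuck control-rod sensor | scram) = 0.312773/0.494029 ≈ 0.6331.

P(stuck control-rod sensor | scram) ≈ 0.6331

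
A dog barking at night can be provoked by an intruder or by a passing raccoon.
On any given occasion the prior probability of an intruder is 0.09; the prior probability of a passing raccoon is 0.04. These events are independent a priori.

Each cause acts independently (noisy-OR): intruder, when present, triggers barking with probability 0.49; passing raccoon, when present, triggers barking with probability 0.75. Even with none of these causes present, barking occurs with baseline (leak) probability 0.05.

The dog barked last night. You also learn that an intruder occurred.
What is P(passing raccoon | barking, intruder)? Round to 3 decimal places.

P(passing raccoon | barking, intruder) ≈ 0.066

Under noisy-OR, P(barking | causes) = 1 − (1−0.05)·∏(1−qᵢ) over the active causes.
Numerator (weight on configurations with passing raccoon): 0.878875*0.04 = 0.035155
Normalizer over all consistent configurations: 0.5155*0.96 + 0.878875*0.04 = 0.530035
P(passing raccoon | barking, intruder) = 0.035155/0.530035 ≈ 0.066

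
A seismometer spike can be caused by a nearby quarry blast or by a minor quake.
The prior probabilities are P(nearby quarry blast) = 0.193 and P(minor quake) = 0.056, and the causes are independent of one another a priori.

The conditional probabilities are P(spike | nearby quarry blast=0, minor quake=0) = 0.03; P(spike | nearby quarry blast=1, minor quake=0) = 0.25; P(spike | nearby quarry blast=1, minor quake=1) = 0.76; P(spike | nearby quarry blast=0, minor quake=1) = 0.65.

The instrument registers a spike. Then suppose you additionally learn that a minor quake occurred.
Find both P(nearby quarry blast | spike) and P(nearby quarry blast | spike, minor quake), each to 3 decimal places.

P(spike) = 0.03*0.807*0.944 + 0.65*0.807*0.056 + 0.25*0.193*0.944 + 0.76*0.193*0.056 = 0.022854 + 0.029375 + 0.045548 + 0.008214 = 0.105991
The nearby quarry blast-present share is 0.045548 + 0.008214 = 0.053762.
P(nearby quarry blast | spike) = 0.053762 / 0.105991 ≈ 0.507

Now condition on the additional information:
Weight on nearby quarry blast=true, given the evidence: 0.76*0.193 = 0.146680
Denominator P(spike | minor quake): 0.65*0.807 + 0.76*0.193 = 0.671230
P(nearby quarry blast | spike, minor quake) = 0.146680/0.671230 ≈ 0.219

P(nearby quarry blast | spike) ≈ 0.507; P(nearby quarry blast | spike, minor quake) ≈ 0.219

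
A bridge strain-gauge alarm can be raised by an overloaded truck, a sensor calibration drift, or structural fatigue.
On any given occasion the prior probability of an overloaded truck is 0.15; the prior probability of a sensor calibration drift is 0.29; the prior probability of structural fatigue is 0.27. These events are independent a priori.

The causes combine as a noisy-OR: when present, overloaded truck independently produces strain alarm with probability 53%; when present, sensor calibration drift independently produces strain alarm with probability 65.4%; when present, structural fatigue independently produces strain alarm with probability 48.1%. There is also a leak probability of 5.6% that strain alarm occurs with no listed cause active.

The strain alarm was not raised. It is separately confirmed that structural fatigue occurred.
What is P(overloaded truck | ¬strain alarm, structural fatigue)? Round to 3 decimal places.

P(overloaded truck | ¬strain alarm, structural fatigue) ≈ 0.077

Under noisy-OR, P(strain alarm | causes) = 1 − (1−0.056)·∏(1−qᵢ) over the active causes.
P(¬strain alarm | structural fatigue) = 0.489936×0.85×0.71 + 0.169518×0.85×0.29 + 0.23027×0.15×0.71 + 0.079673×0.15×0.29 = 0.295676 + 0.041786 + 0.024524 + 0.003466 = 0.365452
The overloaded truck-present share is 0.024524 + 0.003466 = 0.027990.
P(overloaded truck | ¬strain alarm, structural fatigue) = 0.027990 / 0.365452 ≈ 0.077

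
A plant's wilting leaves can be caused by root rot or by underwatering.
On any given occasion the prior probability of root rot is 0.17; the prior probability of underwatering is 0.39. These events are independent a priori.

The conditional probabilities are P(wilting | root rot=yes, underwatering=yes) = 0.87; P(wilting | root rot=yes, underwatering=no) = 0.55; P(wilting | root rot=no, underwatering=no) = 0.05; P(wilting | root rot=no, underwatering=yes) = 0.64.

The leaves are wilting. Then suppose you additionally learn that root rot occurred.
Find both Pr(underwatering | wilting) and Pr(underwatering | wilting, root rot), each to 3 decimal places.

P(wilting) = 0.05*0.83*0.61 + 0.64*0.83*0.39 + 0.55*0.17*0.61 + 0.87*0.17*0.39 = 0.025315 + 0.207168 + 0.057035 + 0.057681 = 0.347199
Restricting to configurations with underwatering present: 0.207168 + 0.057681 = 0.264849.
So P(underwatering | wilting) = 0.264849/0.347199 ≈ 0.763.

Now also conditioning on root rot=true:
Enumerate both values of underwatering and weight by the priors:
  P(wilting | root rot) = 0.55·0.61 + 0.87·0.39
        = 0.335500 + 0.339300 = 0.674800
The terms with underwatering present sum to 0.339300, so
  P(underwatering | wilting, root rot) = 0.339300 / 0.674800 ≈ 0.503
The drop from 0.763 to 0.503 is the explaining-away (discounting) effect.

Pr(underwatering | wilting) ≈ 0.763; Pr(underwatering | wilting, root rot) ≈ 0.503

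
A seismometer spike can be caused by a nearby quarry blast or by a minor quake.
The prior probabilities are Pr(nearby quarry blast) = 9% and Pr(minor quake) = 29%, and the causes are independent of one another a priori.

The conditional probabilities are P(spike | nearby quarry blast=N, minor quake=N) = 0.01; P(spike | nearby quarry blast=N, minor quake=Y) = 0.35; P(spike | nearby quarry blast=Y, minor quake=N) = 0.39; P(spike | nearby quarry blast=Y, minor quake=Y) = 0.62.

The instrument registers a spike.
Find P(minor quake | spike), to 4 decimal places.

P(minor quake | spike) ≈ 0.7757

P(spike) = 0.01*0.91*0.71 + 0.35*0.91*0.29 + 0.39*0.09*0.71 + 0.62*0.09*0.29 = 0.006461 + 0.092365 + 0.024921 + 0.016182 = 0.139929
Of this, 0.108547 comes from 0.092365 + 0.016182 (the minor quake=true cases).
Hence the posterior is 0.108547/0.139929 ≈ 0.7757.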